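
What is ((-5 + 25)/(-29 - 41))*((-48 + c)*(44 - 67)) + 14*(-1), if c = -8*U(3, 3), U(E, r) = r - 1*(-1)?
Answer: -3778/7 ≈ -539.71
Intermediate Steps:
U(E, r) = 1 + r (U(E, r) = r + 1 = 1 + r)
c = -32 (c = -8*(1 + 3) = -8*4 = -32)
((-5 + 25)/(-29 - 41))*((-48 + c)*(44 - 67)) + 14*(-1) = ((-5 + 25)/(-29 - 41))*((-48 - 32)*(44 - 67)) + 14*(-1) = (20/(-70))*(-80*(-23)) - 14 = (20*(-1/70))*1840 - 14 = -2/7*1840 - 14 = -3680/7 - 14 = -3778/7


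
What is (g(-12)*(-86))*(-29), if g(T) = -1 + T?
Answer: -32422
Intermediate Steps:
(g(-12)*(-86))*(-29) = ((-1 - 12)*(-86))*(-29) = -13*(-86)*(-29) = 1118*(-29) = -32422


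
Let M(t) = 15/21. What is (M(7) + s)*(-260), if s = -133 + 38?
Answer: 171600/7 ≈ 24514.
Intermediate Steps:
M(t) = 5/7 (M(t) = 15*(1/21) = 5/7)
s = -95
(M(7) + s)*(-260) = (5/7 - 95)*(-260) = -660/7*(-260) = 171600/7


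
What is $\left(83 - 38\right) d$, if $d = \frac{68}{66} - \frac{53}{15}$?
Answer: $- \frac{1239}{11} \approx -112.64$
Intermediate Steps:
$d = - \frac{413}{165}$ ($d = 68 \cdot \frac{1}{66} - \frac{53}{15} = \frac{34}{33} - \frac{53}{15} = - \frac{413}{165} \approx -2.503$)
$\left(83 - 38\right) d = \left(83 - 38\right) \left(- \frac{413}{165}\right) = 45 \left(- \frac{413}{165}\right) = - \frac{1239}{11}$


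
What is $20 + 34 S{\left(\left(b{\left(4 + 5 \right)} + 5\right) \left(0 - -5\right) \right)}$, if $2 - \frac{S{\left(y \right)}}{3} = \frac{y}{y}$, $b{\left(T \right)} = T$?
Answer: $122$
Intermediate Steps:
$S{\left(y \right)} = 3$ ($S{\left(y \right)} = 6 - 3 \frac{y}{y} = 6 - 3 = 3$)
$20 + 34 S{\left(\left(b{\left(4 + 5 \right)} + 5\right) \left(0 - -5\right) \right)} = 20 + 34 \cdot 3 = 20 + 102 = 122$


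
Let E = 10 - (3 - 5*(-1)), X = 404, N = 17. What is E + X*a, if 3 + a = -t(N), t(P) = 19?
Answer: -8886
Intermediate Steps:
a = -22 (a = -3 - 1*19 = -3 - 19 = -22)
E = 2 (E = 10 - (3 + 5) = 10 - 1*8 = 10 - 8 = 2)
E + X*a = 2 + 404*(-22) = 2 - 8888 = -8886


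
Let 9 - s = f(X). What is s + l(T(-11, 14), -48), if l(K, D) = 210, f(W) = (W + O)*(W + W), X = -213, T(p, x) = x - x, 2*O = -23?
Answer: -95418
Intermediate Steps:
O = -23/2 (O = (½)*(-23) = -23/2 ≈ -11.500)
T(p, x) = 0
f(W) = 2*W*(-23/2 + W) (f(W) = (W - 23/2)*(W + W) = (-23/2 + W)*(2*W) = 2*W*(-23/2 + W))
s = -95628 (s = 9 - (-213)*(-23 + 2*(-213)) = 9 - (-213)*(-23 - 426) = 9 - (-213)*(-449) = 9 - 1*95637 = 9 - 95637 = -95628)
s + l(T(-11, 14), -48) = -95628 + 210 = -95418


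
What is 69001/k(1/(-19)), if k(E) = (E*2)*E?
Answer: 24909361/2 ≈ 1.2455e+7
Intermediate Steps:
k(E) = 2*E² (k(E) = (2*E)*E = 2*E²)
69001/k(1/(-19)) = 69001/((2*(1/(-19))²)) = 69001/((2*(-1/19)²)) = 69001/((2*(1/361))) = 69001/(2/361) = 69001*(361/2) = 24909361/2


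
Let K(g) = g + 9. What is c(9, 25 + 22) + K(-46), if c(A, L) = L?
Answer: 10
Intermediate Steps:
K(g) = 9 + g
c(9, 25 + 22) + K(-46) = (25 + 22) + (9 - 46) = 47 - 37 = 10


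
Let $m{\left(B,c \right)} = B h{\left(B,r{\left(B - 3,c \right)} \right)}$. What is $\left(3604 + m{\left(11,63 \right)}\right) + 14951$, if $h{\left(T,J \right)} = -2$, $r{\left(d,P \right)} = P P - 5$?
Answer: $18533$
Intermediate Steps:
$r{\left(d,P \right)} = -5 + P^{2}$ ($r{\left(d,P \right)} = P^{2} - 5 = -5 + P^{2}$)
$m{\left(B,c \right)} = - 2 B$ ($m{\left(B,c \right)} = B \left(-2\right) = - 2 B$)
$\left(3604 + m{\left(11,63 \right)}\right) + 14951 = \left(3604 - 22\right) + 14951 = 3582 + 14951 = 18533$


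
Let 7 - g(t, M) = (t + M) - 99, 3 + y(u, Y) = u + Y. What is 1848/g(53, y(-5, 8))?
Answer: 1848/53 ≈ 34.868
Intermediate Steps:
y(u, Y) = -3 + Y + u (y(u, Y) = -3 + (u + Y) = -3 + (Y + u) = -3 + Y + u)
g(t, M) = 106 - M - t (g(t, M) = 7 - ((t + M) - 99) = 7 - ((M + t) - 99) = 7 - (-99 + M + t) = 7 + (99 - M - t) = 106 - M - t)
1848/g(53, y(-5, 8)) = 1848/(106 - (-3 + 8 - 5) - 1*53) = 1848/(106 - 1*0 - 53) = 1848/(106 + 0 - 53) = 1848/53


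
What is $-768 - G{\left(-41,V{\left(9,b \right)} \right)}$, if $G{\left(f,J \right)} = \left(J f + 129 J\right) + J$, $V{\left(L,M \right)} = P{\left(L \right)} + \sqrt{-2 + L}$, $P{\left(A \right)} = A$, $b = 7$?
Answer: $-1569 - 89 \sqrt{7} \approx -1804.5$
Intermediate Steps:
$V{\left(L,M \right)} = L + \sqrt{-2 + L}$
$G{\left(f,J \right)} = 130 J + J f$ ($G{\left(f,J \right)} = \left(129 J + J f\right) + J = 130 J + J f$)
$-768 - G{\left(-41,V{\left(9,b \right)} \right)} = -768 - \left(9 + \sqrt{-2 + 9}\right) \left(130 - 41\right) = -768 - \left(9 + \sqrt{7}\right) 89 = -768 - \left(801 + 89 \sqrt{7}\right) = -1569 - 89 \sqrt{7}$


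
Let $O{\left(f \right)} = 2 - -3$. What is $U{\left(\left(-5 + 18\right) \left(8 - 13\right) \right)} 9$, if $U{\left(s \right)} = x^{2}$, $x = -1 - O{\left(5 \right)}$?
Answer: $324$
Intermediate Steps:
$O{\left(f \right)} = 5$ ($O{\left(f \right)} = 2 + 3 = 5$)
$x = -6$ ($x = -1 - 5 = -6$)
$U{\left(s \right)} = 36$ ($U{\left(s \right)} = \left(-6\right)^{2} = 36$)
$U{\left(\left(-5 + 18\right) \left(8 - 13\right) \right)} 9 = 36 \cdot 9 = 324$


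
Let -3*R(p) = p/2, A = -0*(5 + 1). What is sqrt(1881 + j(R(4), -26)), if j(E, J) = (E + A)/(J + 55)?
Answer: sqrt(14237115)/87 ≈ 43.370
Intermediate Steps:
A = 0 (A = -0*6 = -1*0 = 0)
R(p) = -p/6 (R(p) = -p/(3*2) = -p/6)
j(E, J) = E/(55 + J) (j(E, J) = (E + 0)/(J + 55) = E/(55 + J))
sqrt(1881 + j(R(4), -26)) = sqrt(1881 + (-1/6*4)/(55 - 26)) = sqrt(1881 - 2/3/29) = sqrt(1881 - 2/3*1/29) = sqrt(1881 - 2/87) = sqrt(163645/87) = sqrt(14237115)/87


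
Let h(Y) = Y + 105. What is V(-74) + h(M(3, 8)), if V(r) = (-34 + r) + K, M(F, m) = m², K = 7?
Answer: 68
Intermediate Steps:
h(Y) = 105 + Y
V(r) = -27 + r (V(r) = (-34 + r) + 7 = -27 + r)
V(-74) + h(M(3, 8)) = (-27 - 74) + (105 + 8²) = -101 + (105 + 64) = -101 + 169 = 68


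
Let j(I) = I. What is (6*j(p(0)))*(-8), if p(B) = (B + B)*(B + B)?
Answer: 0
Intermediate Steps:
p(B) = 4*B**2 (p(B) = (2*B)*(2*B) = 4*B**2)
(6*j(p(0)))*(-8) = (6*(4*0**2))*(-8) = (6*(4*0))*(-8) = (6*0)*(-8) = 0*(-8) = 0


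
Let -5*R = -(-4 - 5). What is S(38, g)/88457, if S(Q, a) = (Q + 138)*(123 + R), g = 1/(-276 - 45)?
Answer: 106656/442285 ≈ 0.24115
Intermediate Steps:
R = -9/5 (R = -(-1)*(-4 - 5)/5 = -(-1)*(-9)/5 = -⅕*9 = -9/5 ≈ -1.8000)
g = -1/321 (g = 1/(-321) = -1/321 ≈ -0.0031153)
S(Q, a) = 83628/5 + 606*Q/5 (S(Q, a) = (Q + 138)*(123 - 9/5) = (138 + Q)*(606/5) = 83628/5 + 606*Q/5)
S(38, g)/88457 = (83628/5 + (606/5)*38)/88457 = (83628/5 + 23028/5)*(1/88457) = (106656/5)*(1/88457) = 106656/442285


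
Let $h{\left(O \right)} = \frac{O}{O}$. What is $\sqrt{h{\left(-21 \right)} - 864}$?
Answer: $i \sqrt{863} \approx 29.377 i$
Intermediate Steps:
$h{\left(O \right)} = 1$
$\sqrt{h{\left(-21 \right)} - 864} = \sqrt{1 - 864} = \sqrt{-863} = i \sqrt{863}$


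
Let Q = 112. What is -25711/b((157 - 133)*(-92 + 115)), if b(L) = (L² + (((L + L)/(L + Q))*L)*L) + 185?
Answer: -2134013/67354939 ≈ -0.031683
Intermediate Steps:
b(L) = 185 + L² + 2*L³/(112 + L) (b(L) = (L² + (((L + L)/(L + 112))*L)*L) + 185 = (L² + (((2*L)/(112 + L))*L)*L) + 185 = (L² + ((2*L/(112 + L))*L)*L) + 185 = (L² + (2*L²/(112 + L))*L) + 185 = (L² + 2*L³/(112 + L)) + 185 = 185 + L² + 2*L³/(112 + L))
-25711/b((157 - 133)*(-92 + 115)) = -25711*(112 + (157 - 133)*(-92 + 115))/(20720 + 3*((157 - 133)*(-92 + 115))³ + 112*((157 - 133)*(-92 + 115))² + 185*((157 - 133)*(-92 + 115))) = -25711*(112 + 24*23)/(20720 + 3*(24*23)³ + 112*(24*23)² + 185*(24*23)) = -25711*(112 + 552)/(20720 + 3*552³ + 112*552² + 185*552) = -25711*664/(20720 + 3*168196608 + 112*304704 + 102120) = -25711*664/(20720 + 504589824 + 34126848 + 102120) = -25711/((1/664)*538839512) = -25711/67354939/83 = -25711*83/67354939 = -2134013/67354939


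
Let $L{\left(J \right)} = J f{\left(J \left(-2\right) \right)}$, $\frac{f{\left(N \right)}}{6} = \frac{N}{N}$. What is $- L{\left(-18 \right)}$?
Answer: $108$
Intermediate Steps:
$f{\left(N \right)} = 6$ ($f{\left(N \right)} = 6 \frac{N}{N} = 6 \cdot 1 = 6$)
$L{\left(J \right)} = 6 J$ ($L{\left(J \right)} = J 6 = 6 J$)
$- L{\left(-18 \right)} = - 6 \left(-18\right) = \left(-1\right) \left(-108\right) = 108$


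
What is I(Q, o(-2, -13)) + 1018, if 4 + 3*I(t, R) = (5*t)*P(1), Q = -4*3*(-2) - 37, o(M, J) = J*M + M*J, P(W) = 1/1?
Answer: 995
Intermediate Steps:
P(W) = 1
o(M, J) = 2*J*M (o(M, J) = J*M + J*M = 2*J*M)
Q = -13 (Q = -12*(-2) - 37 = 24 - 37 = -13)
I(t, R) = -4/3 + 5*t/3 (I(t, R) = -4/3 + ((5*t)*1)/3 = -4/3 + (5*t)/3 = -4/3 + 5*t/3)
I(Q, o(-2, -13)) + 1018 = (-4/3 + (5/3)*(-13)) + 1018 = (-4/3 - 65/3) + 1018 = -23 + 1018 = 995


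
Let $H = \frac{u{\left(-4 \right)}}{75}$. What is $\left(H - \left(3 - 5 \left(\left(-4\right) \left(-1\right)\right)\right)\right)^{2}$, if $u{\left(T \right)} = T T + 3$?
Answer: $\frac{1674436}{5625} \approx 297.68$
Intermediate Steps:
$u{\left(T \right)} = 3 + T^{2}$ ($u{\left(T \right)} = T^{2} + 3 = 3 + T^{2}$)
$H = \frac{19}{75}$ ($H = \frac{3 + \left(-4\right)^{2}}{75} = \left(3 + 16\right) \frac{1}{75} = 19 \cdot \frac{1}{75} = \frac{19}{75} \approx 0.25333$)
$\left(H - \left(3 - 5 \left(\left(-4\right) \left(-1\right)\right)\right)\right)^{2} = \left(\frac{19}{75} - \left(3 - 5 \left(\left(-4\right) \left(-1\right)\right)\right)\right)^{2} = \left(\frac{19}{75} + \left(-3 + 5 \cdot 4\right)\right)^{2} = \left(\frac{19}{75} + \left(-3 + 20\right)\right)^{2} = \left(\frac{19}{75} + 17\right)^{2} = \left(\frac{1294}{75}\right)^{2} = \frac{1674436}{5625}$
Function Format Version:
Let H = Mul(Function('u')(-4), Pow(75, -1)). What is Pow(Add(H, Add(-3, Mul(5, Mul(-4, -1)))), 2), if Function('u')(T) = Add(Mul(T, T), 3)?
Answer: Rational(1674436, 5625) ≈ 297.68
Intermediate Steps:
Function('u')(T) = Add(3, Pow(T, 2)) (Function('u')(T) = Add(Pow(T, 2), 3) = Add(3, Pow(T, 2)))
H = Rational(19, 75) (H = Mul(Add(3, Pow(-4, 2)), Pow(75, -1)) = Mul(Add(3, 16), Rational(1, 75)) = Mul(19, Rational(1, 75)) = Rational(19, 75) ≈ 0.25333)
Pow(Add(H, Add(-3, Mul(5, Mul(-4, -1)))), 2) = Pow(Add(Rational(19, 75), Add(-3, Mul(5, Mul(-4, -1)))), 2) = Pow(Add(Rational(19, 75), Add(-3, Mul(5, 4))), 2) = Pow(Add(Rational(19, 75), Add(-3, 20)), 2) = Pow(Add(Rational(19, 75), 17), 2) = Pow(Rational(1294, 75), 2) = Rational(1674436, 5625)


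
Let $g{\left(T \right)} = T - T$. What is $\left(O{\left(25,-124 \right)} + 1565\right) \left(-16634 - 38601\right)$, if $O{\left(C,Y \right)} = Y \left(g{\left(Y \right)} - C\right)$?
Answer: $-257671275$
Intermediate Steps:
$g{\left(T \right)} = 0$
$O{\left(C,Y \right)} = - C Y$ ($O{\left(C,Y \right)} = Y \left(0 - C\right) = Y \left(- C\right) = - C Y$)
$\left(O{\left(25,-124 \right)} + 1565\right) \left(-16634 - 38601\right) = \left(\left(-1\right) 25 \left(-124\right) + 1565\right) \left(-16634 - 38601\right) = \left(3100 + 1565\right) \left(-55235\right) = 4665 \left(-55235\right) = -257671275$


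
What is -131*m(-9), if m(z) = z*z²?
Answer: 95499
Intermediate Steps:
m(z) = z³
-131*m(-9) = -131*(-9)³ = -131*(-729) = 95499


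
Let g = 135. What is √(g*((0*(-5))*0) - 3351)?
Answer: I*√3351 ≈ 57.888*I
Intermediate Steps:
√(g*((0*(-5))*0) - 3351) = √(135*((0*(-5))*0) - 3351) = √(135*(0*0) - 3351) = √(135*0 - 3351) = √(0 - 3351) = √(-3351) = I*√3351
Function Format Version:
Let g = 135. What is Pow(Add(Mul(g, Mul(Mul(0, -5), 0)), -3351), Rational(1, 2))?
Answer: Mul(I, Pow(3351, Rational(1, 2))) ≈ Mul(57.888, I)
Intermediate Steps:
Pow(Add(Mul(g, Mul(Mul(0, -5), 0)), -3351), Rational(1, 2)) = Pow(Add(Mul(135, Mul(Mul(0, -5), 0)), -3351), Rational(1, 2)) = Pow(Add(Mul(135, Mul(0, 0)), -3351), Rational(1, 2)) = Pow(Add(Mul(135, 0), -3351), Rational(1, 2)) = Pow(Add(0, -3351), Rational(1, 2)) = Pow(-3351, Rational(1, 2)) = Mul(I, Pow(3351, Rational(1, 2)))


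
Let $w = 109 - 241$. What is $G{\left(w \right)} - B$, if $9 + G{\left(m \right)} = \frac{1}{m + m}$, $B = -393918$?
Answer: $\frac{103991975}{264} \approx 3.9391 \cdot 10^{5}$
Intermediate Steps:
$w = -132$
$G{\left(m \right)} = -9 + \frac{1}{2 m}$ ($G{\left(m \right)} = -9 + \frac{1}{m + m} = -9 + \frac{1}{2 m}$)
$G{\left(w \right)} - B = \left(-9 + \frac{1}{2 \left(-132\right)}\right) - -393918 = \left(-9 + \frac{1}{2} \left(- \frac{1}{132}\right)\right) + 393918 = \left(-9 - \frac{1}{264}\right) + 393918 = - \frac{2377}{264} + 393918 = \frac{103991975}{264}$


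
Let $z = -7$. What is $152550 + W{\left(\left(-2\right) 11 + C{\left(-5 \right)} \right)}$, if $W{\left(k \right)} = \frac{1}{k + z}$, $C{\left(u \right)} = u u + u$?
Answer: $\frac{1372949}{9} \approx 1.5255 \cdot 10^{5}$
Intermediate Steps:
$C{\left(u \right)} = u + u^{2}$ ($C{\left(u \right)} = u^{2} + u = u + u^{2}$)
$W{\left(k \right)} = \frac{1}{-7 + k}$ ($W{\left(k \right)} = \frac{1}{k - 7} = \frac{1}{-7 + k}$)
$152550 + W{\left(\left(-2\right) 11 + C{\left(-5 \right)} \right)} = 152550 + \frac{1}{-7 - \left(22 + 5 \left(1 - 5\right)\right)} = 152550 + \frac{1}{-7 - 2} = 152550 + \frac{1}{-9} = 152550 - \frac{1}{9} = \frac{1372949}{9}$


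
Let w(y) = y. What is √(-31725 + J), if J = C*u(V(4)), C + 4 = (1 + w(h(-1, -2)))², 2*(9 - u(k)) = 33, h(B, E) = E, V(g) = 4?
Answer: 3*I*√14090/2 ≈ 178.05*I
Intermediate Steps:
u(k) = -15/2 (u(k) = 9 - ½*33 = 9 - 33/2 = -15/2)
C = -3 (C = -4 + (1 - 2)² = -4 + (-1)² = -4 + 1 = -3)
J = 45/2 (J = -3*(-15/2) = 45/2 ≈ 22.500)
√(-31725 + J) = √(-31725 + 45/2) = √(-63405/2) = 3*I*√14090/2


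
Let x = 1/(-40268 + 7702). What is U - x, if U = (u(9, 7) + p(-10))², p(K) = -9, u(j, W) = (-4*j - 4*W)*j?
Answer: 11144899351/32566 ≈ 3.4223e+5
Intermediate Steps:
u(j, W) = j*(-4*W - 4*j) (u(j, W) = (-4*W - 4*j)*j = j*(-4*W - 4*j))
x = -1/32566 (x = 1/(-32566) = -1/32566 ≈ -3.0707e-5)
U = 342225 (U = (-4*9*(7 + 9) - 9)² = (-4*9*16 - 9)² = (-576 - 9)² = (-585)² = 342225)
U - x = 342225 - 1*(-1/32566) = 342225 + 1/32566 = 11144899351/32566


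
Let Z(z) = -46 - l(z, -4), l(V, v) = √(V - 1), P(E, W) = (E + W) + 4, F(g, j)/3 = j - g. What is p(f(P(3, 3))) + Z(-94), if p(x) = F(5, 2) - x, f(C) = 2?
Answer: -57 - I*√95 ≈ -57.0 - 9.7468*I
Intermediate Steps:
F(g, j) = -3*g + 3*j (F(g, j) = 3*(j - g) = -3*g + 3*j)
P(E, W) = 4 + E + W
l(V, v) = √(-1 + V)
p(x) = -9 - x (p(x) = (-3*5 + 3*2) - x = (-15 + 6) - x = -9 - x)
Z(z) = -46 - √(-1 + z)
p(f(P(3, 3))) + Z(-94) = (-9 - 1*2) + (-46 - √(-1 - 94)) = (-9 - 2) + (-46 - √(-95)) = -11 + (-46 - I*√95) = -57 - I*√95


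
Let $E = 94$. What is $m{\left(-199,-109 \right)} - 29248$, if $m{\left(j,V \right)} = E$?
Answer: $-29154$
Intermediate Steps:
$m{\left(j,V \right)} = 94$
$m{\left(-199,-109 \right)} - 29248 = 94 - 29248 = -29154$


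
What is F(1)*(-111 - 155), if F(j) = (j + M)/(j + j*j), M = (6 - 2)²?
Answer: -2261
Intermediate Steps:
M = 16 (M = 4² = 16)
F(j) = (16 + j)/(j + j²) (F(j) = (j + 16)/(j + j*j) = (16 + j)/(j + j²))
F(1)*(-111 - 155) = ((16 + 1)/(1*(1 + 1)))*(-111 - 155) = (1*17/2)*(-266) = (1*(½)*17)*(-266) = (17/2)*(-266) = -2261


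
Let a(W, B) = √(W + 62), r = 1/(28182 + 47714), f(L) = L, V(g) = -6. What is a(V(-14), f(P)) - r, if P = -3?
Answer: -1/75896 + 2*√14 ≈ 7.4833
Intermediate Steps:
r = 1/75896 ≈ 1.3176e-5
a(W, B) = √(62 + W)
a(V(-14), f(P)) - r = √(62 - 6) - 1*1/75896 = √56 - 1/75896 = 2*√14 - 1/75896 = -1/75896 + 2*√14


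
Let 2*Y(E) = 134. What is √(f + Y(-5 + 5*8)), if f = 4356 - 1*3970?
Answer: √453 ≈ 21.284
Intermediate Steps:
Y(E) = 67 (Y(E) = (½)*134 = 67)
f = 386 (f = 4356 - 3970 = 386)
√(f + Y(-5 + 5*8)) = √(386 + 67) = √453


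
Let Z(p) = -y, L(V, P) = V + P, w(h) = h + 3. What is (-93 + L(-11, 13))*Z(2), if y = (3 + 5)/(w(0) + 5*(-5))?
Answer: -364/11 ≈ -33.091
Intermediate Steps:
w(h) = 3 + h
y = -4/11 (y = (3 + 5)/((3 + 0) + 5*(-5)) = 8/(3 - 25) = 8/(-22) = 8*(-1/22) = -4/11 ≈ -0.36364)
L(V, P) = P + V
Z(p) = 4/11 (Z(p) = -1*(-4/11) = 4/11)
(-93 + L(-11, 13))*Z(2) = (-93 + (13 - 11))*(4/11) = (-93 + 2)*(4/11) = -91*4/11 = -364/11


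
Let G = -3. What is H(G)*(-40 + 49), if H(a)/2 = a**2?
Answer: 162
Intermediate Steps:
H(a) = 2*a**2
H(G)*(-40 + 49) = (2*(-3)**2)*(-40 + 49) = (2*9)*9 = 18*9 = 162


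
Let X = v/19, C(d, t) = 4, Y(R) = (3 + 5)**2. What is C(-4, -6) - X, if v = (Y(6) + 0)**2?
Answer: -4020/19 ≈ -211.58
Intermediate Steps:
Y(R) = 64 (Y(R) = 8**2 = 64)
v = 4096 (v = (64 + 0)**2 = 64**2 = 4096)
X = 4096/19 ≈ 215.58
C(-4, -6) - X = 4 - 1*4096/19 = 4 - 4096/19 = -4020/19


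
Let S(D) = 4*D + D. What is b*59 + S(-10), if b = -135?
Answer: -8015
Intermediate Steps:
S(D) = 5*D
b*59 + S(-10) = -135*59 + 5*(-10) = -7965 - 50 = -8015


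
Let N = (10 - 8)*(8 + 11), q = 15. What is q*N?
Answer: 570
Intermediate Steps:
N = 38 (N = 2*19 = 38)
q*N = 15*38 = 570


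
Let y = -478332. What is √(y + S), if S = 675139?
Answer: √196807 ≈ 443.63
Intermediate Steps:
√(y + S) = √(-478332 + 675139) = √196807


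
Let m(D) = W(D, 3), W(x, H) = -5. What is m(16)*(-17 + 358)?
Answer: -1705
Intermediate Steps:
m(D) = -5
m(16)*(-17 + 358) = -5*(-17 + 358) = -5*341 = -1705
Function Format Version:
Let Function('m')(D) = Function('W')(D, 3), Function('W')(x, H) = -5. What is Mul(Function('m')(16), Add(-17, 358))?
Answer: -1705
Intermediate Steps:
Function('m')(D) = -5
Mul(Function('m')(16), Add(-17, 358)) = Mul(-5, Add(-17, 358)) = Mul(-5, 341) = -1705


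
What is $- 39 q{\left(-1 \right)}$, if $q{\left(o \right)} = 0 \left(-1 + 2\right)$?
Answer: $0$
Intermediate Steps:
$q{\left(o \right)} = 0$ ($q{\left(o \right)} = 0 \cdot 1 = 0$)
$- 39 q{\left(-1 \right)} = \left(-39\right) 0 = 0$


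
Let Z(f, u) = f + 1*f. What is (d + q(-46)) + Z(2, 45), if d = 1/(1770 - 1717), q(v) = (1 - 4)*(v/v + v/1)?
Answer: 7368/53 ≈ 139.02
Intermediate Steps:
q(v) = -3 - 3*v (q(v) = -3*(1 + v*1) = -3*(1 + v) = -3 - 3*v)
Z(f, u) = 2*f (Z(f, u) = f + f = 2*f)
d = 1/53 ≈ 0.018868
(d + q(-46)) + Z(2, 45) = (1/53 + (-3 - 3*(-46))) + 2*2 = (1/53 + (-3 + 138)) + 4 = (1/53 + 135) + 4 = 7156/53 + 4 = 7368/53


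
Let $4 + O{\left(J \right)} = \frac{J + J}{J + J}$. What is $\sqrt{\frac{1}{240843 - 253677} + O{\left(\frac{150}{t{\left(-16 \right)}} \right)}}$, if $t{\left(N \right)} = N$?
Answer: $\frac{i \sqrt{54905278}}{4278} \approx 1.7321 i$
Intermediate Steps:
$O{\left(J \right)} = -3$ ($O{\left(J \right)} = -4 + \frac{J + J}{J + J} = -4 + \frac{2 J}{2 J} = -4 + 2 J \frac{1}{2 J} = -4 + 1 = -3$)
$\sqrt{\frac{1}{240843 - 253677} + O{\left(\frac{150}{t{\left(-16 \right)}} \right)}} = \sqrt{\frac{1}{240843 - 253677} - 3} = \sqrt{\frac{1}{-12834} - 3} = \sqrt{- \frac{1}{12834} - 3} = \sqrt{- \frac{38503}{12834}} = \frac{i \sqrt{54905278}}{4278}$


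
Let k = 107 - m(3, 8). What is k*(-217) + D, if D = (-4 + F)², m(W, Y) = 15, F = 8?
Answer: -19948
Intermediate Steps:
k = 92 (k = 107 - 1*15 = 107 - 15 = 92)
D = 16 (D = (-4 + 8)² = 4² = 16)
k*(-217) + D = 92*(-217) + 16 = -19964 + 16 = -19948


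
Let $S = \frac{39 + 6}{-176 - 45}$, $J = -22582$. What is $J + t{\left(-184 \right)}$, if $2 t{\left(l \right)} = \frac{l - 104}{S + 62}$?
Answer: $- \frac{308434198}{13657} \approx -22584.0$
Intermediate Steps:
$S = - \frac{45}{221}$ ($S = \frac{45}{-221} = 45 \left(- \frac{1}{221}\right) = - \frac{45}{221} \approx -0.20362$)
$t{\left(l \right)} = - \frac{11492}{13657} + \frac{221 l}{27314}$ ($t{\left(l \right)} = \frac{\left(l - 104\right) \frac{1}{- \frac{45}{221} + 62}}{2} = \frac{\left(-104 + l\right) \frac{1}{\frac{13657}{221}}}{2} = \frac{\left(-104 + l\right) \frac{221}{13657}}{2} = \frac{- \frac{22984}{13657} + \frac{221 l}{13657}}{2} = - \frac{11492}{13657} + \frac{221 l}{27314}$)
$J + t{\left(-184 \right)} = -22582 + \left(- \frac{11492}{13657} + \frac{221}{27314} \left(-184\right)\right) = -22582 - \frac{31824}{13657} = - \frac{308434198}{13657}$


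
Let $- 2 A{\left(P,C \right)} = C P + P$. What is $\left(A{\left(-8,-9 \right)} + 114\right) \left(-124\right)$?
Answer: $-10168$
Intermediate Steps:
$A{\left(P,C \right)} = - \frac{P}{2} - \frac{C P}{2}$ ($A{\left(P,C \right)} = - \frac{C P + P}{2} = - \frac{P + C P}{2} = - \frac{P}{2} - \frac{C P}{2}$)
$\left(A{\left(-8,-9 \right)} + 114\right) \left(-124\right) = \left(\left(- \frac{1}{2}\right) \left(-8\right) \left(1 - 9\right) + 114\right) \left(-124\right) = \left(\left(- \frac{1}{2}\right) \left(-8\right) \left(-8\right) + 114\right) \left(-124\right) = \left(-32 + 114\right) \left(-124\right) = 82 \left(-124\right) = -10168$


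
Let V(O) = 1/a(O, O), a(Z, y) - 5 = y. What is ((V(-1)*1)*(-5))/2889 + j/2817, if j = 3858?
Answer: 4952107/3617028 ≈ 1.3691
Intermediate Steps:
a(Z, y) = 5 + y
V(O) = 1/(5 + O)
((V(-1)*1)*(-5))/2889 + j/2817 = ((1/(5 - 1))*(-5))/2889 + 3858/2817 = ((1/4)*(-5))*(1/2889) + 3858*(1/2817) = (((¼)*1)*(-5))*(1/2889) + 1286/939 = ((¼)*(-5))*(1/2889) + 1286/939 = -5/4*1/2889 + 1286/939 = -5/11556 + 1286/939 = 4952107/3617028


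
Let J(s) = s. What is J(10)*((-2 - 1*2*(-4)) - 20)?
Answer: -140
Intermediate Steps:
J(10)*((-2 - 1*2*(-4)) - 20) = 10*((-2 - 1*2*(-4)) - 20) = 10*((-2 - 2*(-4)) - 20) = 10*((-2 + 8) - 20) = 10*(6 - 20) = 10*(-14) = -140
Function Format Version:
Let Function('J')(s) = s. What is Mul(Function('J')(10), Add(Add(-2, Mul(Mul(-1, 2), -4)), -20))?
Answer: -140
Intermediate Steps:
Mul(Function('J')(10), Add(Add(-2, Mul(Mul(-1, 2), -4)), -20)) = Mul(10, Add(Add(-2, Mul(Mul(-1, 2), -4)), -20)) = Mul(10, Add(Add(-2, Mul(-2, -4)), -20)) = Mul(10, Add(Add(-2, 8), -20)) = Mul(10, Add(6, -20)) = Mul(10, -14) = -140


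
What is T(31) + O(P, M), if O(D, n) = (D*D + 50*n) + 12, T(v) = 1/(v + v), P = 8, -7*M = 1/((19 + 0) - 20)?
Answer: 36091/434 ≈ 83.159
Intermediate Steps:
M = ⅐ (M = -1/(7*((19 + 0) - 20)) = -1/(7*(19 - 20)) = -⅐/(-1) = -⅐*(-1) = ⅐ ≈ 0.14286)
T(v) = 1/(2*v)
O(D, n) = 12 + D² + 50*n (O(D, n) = (D² + 50*n) + 12 = 12 + D² + 50*n)
T(31) + O(P, M) = (½)/31 + (12 + 8² + 50*(⅐)) = (½)*(1/31) + (12 + 64 + 50/7) = 1/62 + 582/7 = 36091/434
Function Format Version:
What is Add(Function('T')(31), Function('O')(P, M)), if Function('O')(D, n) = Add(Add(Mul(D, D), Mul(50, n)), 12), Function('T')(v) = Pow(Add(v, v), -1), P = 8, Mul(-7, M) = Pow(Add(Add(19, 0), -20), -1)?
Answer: Rational(36091, 434) ≈ 83.159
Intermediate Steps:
M = Rational(1, 7) (M = Mul(Rational(-1, 7), Pow(Add(Add(19, 0), -20), -1)) = Mul(Rational(-1, 7), Pow(Add(19, -20), -1)) = Mul(Rational(-1, 7), Pow(-1, -1)) = Mul(Rational(-1, 7), -1) = Rational(1, 7) ≈ 0.14286)
Function('T')(v) = Mul(Rational(1, 2), Pow(v, -1)) (Function('T')(v) = Pow(Mul(2, v), -1) = Mul(Rational(1, 2), Pow(v, -1)))
Function('O')(D, n) = Add(12, Pow(D, 2), Mul(50, n)) (Function('O')(D, n) = Add(Add(Pow(D, 2), Mul(50, n)), 12) = Add(12, Pow(D, 2), Mul(50, n)))
Add(Function('T')(31), Function('O')(P, M)) = Add(Mul(Rational(1, 2), Pow(31, -1)), Add(12, Pow(8, 2), Mul(50, Rational(1, 7)))) = Add(Mul(Rational(1, 2), Rational(1, 31)), Add(12, 64, Rational(50, 7))) = Add(Rational(1, 62), Rational(582, 7)) = Rational(36091, 434)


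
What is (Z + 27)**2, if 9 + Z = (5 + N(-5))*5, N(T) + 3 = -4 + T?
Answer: 289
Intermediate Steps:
N(T) = -7 + T (N(T) = -3 + (-4 + T) = -7 + T)
Z = -44 (Z = -9 + (5 + (-7 - 5))*5 = -9 + (5 - 12)*5 = -9 - 7*5 = -9 - 35 = -44)
(Z + 27)**2 = (-44 + 27)**2 = (-17)**2 = 289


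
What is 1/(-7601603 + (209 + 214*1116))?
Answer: -1/7362570 ≈ -1.3582e-7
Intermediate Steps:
1/(-7601603 + (209 + 214*1116)) = 1/(-7601603 + (209 + 238824)) = 1/(-7601603 + 239033) = 1/(-7362570) = -1/7362570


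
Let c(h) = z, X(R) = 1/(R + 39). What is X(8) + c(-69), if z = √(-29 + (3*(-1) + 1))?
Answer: 1/47 + I*√31 ≈ 0.021277 + 5.5678*I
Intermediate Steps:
X(R) = 1/(39 + R)
z = I*√31 (z = √(-29 + (-3 + 1)) = √(-29 - 2) = √(-31) = I*√31 ≈ 5.5678*I)
c(h) = I*√31
X(8) + c(-69) = 1/(39 + 8) + I*√31 = 1/47 + I*√31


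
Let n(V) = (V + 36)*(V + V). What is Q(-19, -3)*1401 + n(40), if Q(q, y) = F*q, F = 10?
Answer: -260110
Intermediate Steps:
Q(q, y) = 10*q
n(V) = 2*V*(36 + V) (n(V) = (36 + V)*(2*V) = 2*V*(36 + V))
Q(-19, -3)*1401 + n(40) = (10*(-19))*1401 + 2*40*(36 + 40) = -190*1401 + 2*40*76 = -266190 + 6080 = -260110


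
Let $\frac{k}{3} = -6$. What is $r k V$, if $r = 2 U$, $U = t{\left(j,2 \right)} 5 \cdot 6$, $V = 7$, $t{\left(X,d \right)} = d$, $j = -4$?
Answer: $-15120$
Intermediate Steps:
$k = -18$ ($k = 3 \left(-6\right) = -18$)
$U = 60$ ($U = 2 \cdot 5 \cdot 6 = 10 \cdot 6 = 60$)
$r = 120$ ($r = 2 \cdot 60 = 120$)
$r k V = 120 \left(-18\right) 7 = \left(-2160\right) 7 = -15120$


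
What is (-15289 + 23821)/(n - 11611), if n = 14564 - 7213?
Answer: -711/355 ≈ -2.0028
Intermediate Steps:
n = 7351
(-15289 + 23821)/(n - 11611) = (-15289 + 23821)/(7351 - 11611) = 8532/(-4260) = 8532*(-1/4260) = -711/355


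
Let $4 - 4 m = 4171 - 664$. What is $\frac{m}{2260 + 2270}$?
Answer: $- \frac{3503}{18120} \approx -0.19332$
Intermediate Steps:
$m = - \frac{3503}{4}$ ($m = 1 - \frac{4171 - 664}{4} = 1 - \frac{3507}{4} = - \frac{3503}{4} \approx -875.75$)
$\frac{m}{2260 + 2270} = - \frac{3503}{4 \left(2260 + 2270\right)} = - \frac{3503}{4 \cdot 4530} = \left(- \frac{3503}{4}\right) \frac{1}{4530} = - \frac{3503}{18120}$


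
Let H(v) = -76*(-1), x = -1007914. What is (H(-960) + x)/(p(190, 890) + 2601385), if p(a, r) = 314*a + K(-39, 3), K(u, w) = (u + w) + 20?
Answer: -1007838/2661029 ≈ -0.37874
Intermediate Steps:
K(u, w) = 20 + u + w
p(a, r) = -16 + 314*a (p(a, r) = 314*a + (20 - 39 + 3) = 314*a - 16 = -16 + 314*a)
H(v) = 76
(H(-960) + x)/(p(190, 890) + 2601385) = (76 - 1007914)/((-16 + 314*190) + 2601385) = -1007838/((-16 + 59660) + 2601385) = -1007838/(59644 + 2601385) = -1007838/2661029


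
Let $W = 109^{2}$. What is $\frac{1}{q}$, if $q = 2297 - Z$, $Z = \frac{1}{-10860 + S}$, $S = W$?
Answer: $\frac{1021}{2345236} \approx 0.00043535$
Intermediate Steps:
$W = 11881$
$S = 11881$
$Z = \frac{1}{1021}$ ($Z = \frac{1}{-10860 + 11881} = \frac{1}{1021} \approx 0.00097943$)
$q = \frac{2345236}{1021}$ ($q = 2297 - \frac{1}{1021} = \frac{2345236}{1021} \approx 2297.0$)
$\frac{1}{q} = \frac{1}{\frac{2345236}{1021}} = \frac{1021}{2345236}$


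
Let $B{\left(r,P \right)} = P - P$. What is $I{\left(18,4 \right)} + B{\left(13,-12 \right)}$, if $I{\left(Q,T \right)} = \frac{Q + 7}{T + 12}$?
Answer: $\frac{25}{16} \approx 1.5625$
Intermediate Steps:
$B{\left(r,P \right)} = 0$
$I{\left(Q,T \right)} = \frac{7 + Q}{12 + T}$
$I{\left(18,4 \right)} + B{\left(13,-12 \right)} = \frac{7 + 18}{12 + 4} + 0 = \frac{1}{16} \cdot 25 + 0 = \frac{25}{16} + 0 = \frac{25}{16}$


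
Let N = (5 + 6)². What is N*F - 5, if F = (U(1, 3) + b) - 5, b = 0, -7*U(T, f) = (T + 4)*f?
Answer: -6085/7 ≈ -869.29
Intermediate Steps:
U(T, f) = -f*(4 + T)/7 (U(T, f) = -(T + 4)*f/7 = -(4 + T)*f/7 = -f*(4 + T)/7)
F = -50/7 (F = (-⅐*3*(4 + 1) + 0) - 5 = (-⅐*3*5 + 0) - 5 = (-15/7 + 0) - 5 = -15/7 - 5 = -50/7 ≈ -7.1429)
N = 121 (N = 11² = 121)
N*F - 5 = 121*(-50/7) - 5 = -6050/7 - 5 = -6085/7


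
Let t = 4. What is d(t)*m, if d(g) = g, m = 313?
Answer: 1252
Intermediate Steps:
d(t)*m = 4*313 = 1252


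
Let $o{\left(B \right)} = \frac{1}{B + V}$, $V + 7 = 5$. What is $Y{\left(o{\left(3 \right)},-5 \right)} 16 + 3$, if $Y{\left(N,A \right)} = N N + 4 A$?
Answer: $-301$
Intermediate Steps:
$V = -2$ ($V = -7 + 5 = -2$)
$o{\left(B \right)} = \frac{1}{-2 + B}$ ($o{\left(B \right)} = \frac{1}{B - 2} = \frac{1}{-2 + B}$)
$Y{\left(N,A \right)} = N^{2} + 4 A$
$Y{\left(o{\left(3 \right)},-5 \right)} 16 + 3 = \left(\left(\frac{1}{-2 + 3}\right)^{2} + 4 \left(-5\right)\right) 16 + 3 = \left(\left(1^{-1}\right)^{2} - 20\right) 16 + 3 = \left(1^{2} - 20\right) 16 + 3 = \left(1 - 20\right) 16 + 3 = \left(-19\right) 16 + 3 = -304 + 3 = -301$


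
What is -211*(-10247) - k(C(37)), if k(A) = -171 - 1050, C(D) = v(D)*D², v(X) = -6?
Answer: 2163338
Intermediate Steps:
C(D) = -6*D²
k(A) = -1221
-211*(-10247) - k(C(37)) = -211*(-10247) - 1*(-1221) = 2162117 + 1221 = 2163338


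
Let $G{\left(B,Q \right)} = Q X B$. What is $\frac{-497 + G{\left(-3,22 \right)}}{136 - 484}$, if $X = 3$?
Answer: $\frac{695}{348} \approx 1.9971$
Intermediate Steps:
$G{\left(B,Q \right)} = 3 B Q$ ($G{\left(B,Q \right)} = Q 3 B = 3 Q B = 3 B Q$)
$\frac{-497 + G{\left(-3,22 \right)}}{136 - 484} = \frac{-497 + 3 \left(-3\right) 22}{136 - 484} = \frac{-497 - 198}{-348} = \left(-695\right) \left(- \frac{1}{348}\right) = \frac{695}{348}$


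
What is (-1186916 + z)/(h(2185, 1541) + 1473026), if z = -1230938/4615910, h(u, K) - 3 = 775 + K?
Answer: -2739349332249/3405029869475 ≈ -0.80450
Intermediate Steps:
h(u, K) = 778 + K (h(u, K) = 3 + (775 + K) = 778 + K)
z = -615469/2307955 (z = -1230938*1/4615910 = -615469/2307955 ≈ -0.26667)
(-1186916 + z)/(h(2185, 1541) + 1473026) = (-1186916 - 615469/2307955)/((778 + 1541) + 1473026) = -2739349332249/(2307955*(2319 + 1473026)) = -2739349332249/2307955/1475345 = -2739349332249/2307955*1/1475345 = -2739349332249/3405029869475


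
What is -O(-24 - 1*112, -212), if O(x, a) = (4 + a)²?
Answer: -43264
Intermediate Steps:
-O(-24 - 1*112, -212) = -(4 - 212)² = -1*(-208)² = -1*43264 = -43264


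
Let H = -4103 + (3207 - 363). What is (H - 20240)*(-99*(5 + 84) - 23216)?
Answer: 688548473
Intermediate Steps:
H = -1259 (H = -4103 + 2844 = -1259)
(H - 20240)*(-99*(5 + 84) - 23216) = (-1259 - 20240)*(-99*(5 + 84) - 23216) = -21499*(-99*89 - 23216) = -21499*(-8811 - 23216) = -21499*(-32027) = 688548473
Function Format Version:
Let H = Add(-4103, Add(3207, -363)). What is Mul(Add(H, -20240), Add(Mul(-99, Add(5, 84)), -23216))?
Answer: 688548473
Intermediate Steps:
H = -1259 (H = Add(-4103, 2844) = -1259)
Mul(Add(H, -20240), Add(Mul(-99, Add(5, 84)), -23216)) = Mul(Add(-1259, -20240), Add(Mul(-99, Add(5, 84)), -23216)) = Mul(-21499, Add(Mul(-99, 89), -23216)) = Mul(-21499, Add(-8811, -23216)) = Mul(-21499, -32027) = 688548473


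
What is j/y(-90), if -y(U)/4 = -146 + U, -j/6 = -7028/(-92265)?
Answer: -1757/3629090 ≈ -0.00048414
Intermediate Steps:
j = -14056/30755 (j = -(-42168)/(-92265) = -(-42168)*(-1)/92265 = -6*7028/92265 = -14056/30755 ≈ -0.45703)
y(U) = 584 - 4*U (y(U) = -4*(-146 + U) = 584 - 4*U)
j/y(-90) = -14056/(30755*(584 - 4*(-90))) = -14056/(30755*(584 + 360)) = -14056/30755/944 = -14056/30755*1/944 = -1757/3629090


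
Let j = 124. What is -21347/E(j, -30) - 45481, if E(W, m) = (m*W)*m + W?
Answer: -5081340591/111724 ≈ -45481.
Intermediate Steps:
E(W, m) = W + W*m² (E(W, m) = (W*m)*m + W = W*m² + W = W + W*m²)
-21347/E(j, -30) - 45481 = -21347*1/(124*(1 + (-30)²)) - 45481 = -21347*1/(124*(1 + 900)) - 45481 = -21347/(124*901) - 45481 = -21347/111724 - 45481 = -5081340591/111724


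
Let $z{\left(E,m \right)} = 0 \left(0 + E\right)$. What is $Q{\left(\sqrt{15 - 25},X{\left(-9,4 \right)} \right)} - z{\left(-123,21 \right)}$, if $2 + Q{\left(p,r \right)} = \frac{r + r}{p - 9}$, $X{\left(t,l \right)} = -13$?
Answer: $\frac{4}{7} + \frac{2 i \sqrt{10}}{7} \approx 0.57143 + 0.90351 i$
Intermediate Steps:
$z{\left(E,m \right)} = 0$ ($z{\left(E,m \right)} = 0 E = 0$)
$Q{\left(p,r \right)} = -2 + \frac{2 r}{-9 + p}$ ($Q{\left(p,r \right)} = -2 + \frac{r + r}{p - 9} = -2 + \frac{2 r}{-9 + p}$)
$Q{\left(\sqrt{15 - 25},X{\left(-9,4 \right)} \right)} - z{\left(-123,21 \right)} = \frac{2 \left(9 - 13 - \sqrt{15 - 25}\right)}{-9 + \sqrt{15 - 25}} - 0 = \frac{2 \left(9 - 13 - \sqrt{-10}\right)}{-9 + \sqrt{-10}} + 0 = \frac{2 \left(9 - 13 - i \sqrt{10}\right)}{-9 + i \sqrt{10}} + 0 = \frac{2 \left(-4 - i \sqrt{10}\right)}{-9 + i \sqrt{10}} + 0 = \frac{2 \left(-4 - i \sqrt{10}\right)}{-9 + i \sqrt{10}}$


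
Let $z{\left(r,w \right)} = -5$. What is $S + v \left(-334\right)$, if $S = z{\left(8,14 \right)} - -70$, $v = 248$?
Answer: $-82767$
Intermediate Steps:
$S = 65$ ($S = -5 - -70 = -5 + 70 = 65$)
$S + v \left(-334\right) = 65 + 248 \left(-334\right) = 65 - 82832 = -82767$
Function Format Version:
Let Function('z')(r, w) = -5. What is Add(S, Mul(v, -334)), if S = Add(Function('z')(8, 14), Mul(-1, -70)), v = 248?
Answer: -82767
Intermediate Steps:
S = 65 (S = Add(-5, Mul(-1, -70)) = Add(-5, 70) = 65)
Add(S, Mul(v, -334)) = Add(65, Mul(248, -334)) = Add(65, -82832) = -82767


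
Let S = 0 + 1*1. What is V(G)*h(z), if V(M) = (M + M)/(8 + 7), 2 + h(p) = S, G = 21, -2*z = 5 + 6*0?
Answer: -14/5 ≈ -2.8000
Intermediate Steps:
S = 1 (S = 0 + 1 = 1)
z = -5/2 (z = -(5 + 6*0)/2 = -(5 + 0)/2 = -½*5 = -5/2 ≈ -2.5000)
h(p) = -1 (h(p) = -2 + 1 = -1)
V(M) = 2*M/15 (V(M) = (2*M)/15 = (2*M)*(1/15) = 2*M/15)
V(G)*h(z) = ((2/15)*21)*(-1) = (14/5)*(-1) = -14/5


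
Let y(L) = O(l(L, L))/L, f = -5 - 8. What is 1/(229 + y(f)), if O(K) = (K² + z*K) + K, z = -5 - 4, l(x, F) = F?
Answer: 1/208 ≈ 0.0048077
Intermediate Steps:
z = -9
O(K) = K² - 8*K (O(K) = (K² - 9*K) + K = K² - 8*K)
f = -13
y(L) = -8 + L (y(L) = (L*(-8 + L))/L = -8 + L)
1/(229 + y(f)) = 1/(229 + (-8 - 13)) = 1/(229 - 21) = 1/208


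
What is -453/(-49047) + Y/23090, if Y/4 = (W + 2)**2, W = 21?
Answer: 19040537/188749205 ≈ 0.10088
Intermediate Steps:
Y = 2116 (Y = 4*(21 + 2)**2 = 4*23**2 = 4*529 = 2116)
-453/(-49047) + Y/23090 = -453/(-49047) + 2116/23090 = -453*(-1/49047) + 2116*(1/23090) = 151/16349 + 1058/11545 = 19040537/188749205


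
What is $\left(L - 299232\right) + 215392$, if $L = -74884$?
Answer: $-158724$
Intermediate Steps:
$\left(L - 299232\right) + 215392 = \left(-74884 - 299232\right) + 215392 = -374116 + 215392 = -158724$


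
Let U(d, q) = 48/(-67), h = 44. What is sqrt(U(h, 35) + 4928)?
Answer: 4*sqrt(1382411)/67 ≈ 70.195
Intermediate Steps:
U(d, q) = -48/67 (U(d, q) = 48*(-1/67) = -48/67)
sqrt(U(h, 35) + 4928) = sqrt(-48/67 + 4928) = sqrt(330128/67) = 4*sqrt(1382411)/67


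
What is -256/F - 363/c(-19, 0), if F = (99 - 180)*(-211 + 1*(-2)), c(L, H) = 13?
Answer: -6266167/224289 ≈ -27.938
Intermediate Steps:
F = 17253 (F = -81*(-211 - 2) = -81*(-213) = 17253)
-256/F - 363/c(-19, 0) = -256/17253 - 363/13 = -6266167/224289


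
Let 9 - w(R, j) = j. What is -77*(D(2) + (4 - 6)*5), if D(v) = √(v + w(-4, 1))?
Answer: 770 - 77*√10 ≈ 526.50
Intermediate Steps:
w(R, j) = 9 - j
D(v) = √(8 + v) (D(v) = √(v + (9 - 1*1)) = √(v + (9 - 1)) = √(v + 8) = √(8 + v))
-77*(D(2) + (4 - 6)*5) = -77*(√(8 + 2) + (4 - 6)*5) = -77*(√10 - 2*5) = -77*(√10 - 10) = -77*(-10 + √10) = 770 - 77*√10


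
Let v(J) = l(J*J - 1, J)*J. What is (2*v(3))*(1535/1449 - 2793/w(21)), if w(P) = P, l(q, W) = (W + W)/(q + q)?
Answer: -95591/322 ≈ -296.87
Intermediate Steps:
l(q, W) = W/q (l(q, W) = (2*W)/((2*q)) = (2*W)*(1/(2*q)) = W/q)
v(J) = J²/(-1 + J²) (v(J) = (J/(J*J - 1))*J = (J/(J² - 1))*J = (J/(-1 + J²))*J = J²/(-1 + J²))
(2*v(3))*(1535/1449 - 2793/w(21)) = (2*(3²/(-1 + 3²)))*(1535/1449 - 2793/21) = (2*(9/(-1 + 9)))*(1535*(1/1449) - 2793*1/21) = (2*(9/8))*(1535/1449 - 133) = (2*(9*(⅛)))*(-191182/1449) = (2*(9/8))*(-191182/1449) = (9/4)*(-191182/1449) = -95591/322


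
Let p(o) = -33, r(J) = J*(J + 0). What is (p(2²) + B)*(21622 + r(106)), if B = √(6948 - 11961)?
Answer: -1084314 + 98574*I*√557 ≈ -1.0843e+6 + 2.3264e+6*I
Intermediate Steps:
r(J) = J² (r(J) = J*J = J²)
B = 3*I*√557 (B = √(-5013) = 3*I*√557 ≈ 70.802*I)
(p(2²) + B)*(21622 + r(106)) = (-33 + 3*I*√557)*(21622 + 106²) = (-33 + 3*I*√557)*(21622 + 11236) = (-33 + 3*I*√557)*32858 = -1084314 + 98574*I*√557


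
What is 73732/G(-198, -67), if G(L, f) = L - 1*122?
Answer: -18433/80 ≈ -230.41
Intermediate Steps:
G(L, f) = -122 + L (G(L, f) = L - 122 = -122 + L)
73732/G(-198, -67) = 73732/(-122 - 198) = 73732/(-320) = 73732*(-1/320) = -18433/80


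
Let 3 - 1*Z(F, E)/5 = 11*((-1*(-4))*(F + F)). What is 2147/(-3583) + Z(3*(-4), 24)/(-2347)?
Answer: -24010994/8409301 ≈ -2.8553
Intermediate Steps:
Z(F, E) = 15 - 440*F (Z(F, E) = 15 - 55*(-1*(-4))*(F + F) = 15 - 55*4*(2*F) = 15 - 55*8*F = 15 - 440*F)
2147/(-3583) + Z(3*(-4), 24)/(-2347) = 2147/(-3583) + (15 - 1320*(-4))/(-2347) = 2147*(-1/3583) + (15 - 440*(-12))*(-1/2347) = -2147/3583 + (15 + 5280)*(-1/2347) = -2147/3583 + 5295*(-1/2347) = -2147/3583 - 5295/2347 = -24010994/8409301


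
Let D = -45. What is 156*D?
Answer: -7020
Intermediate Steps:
156*D = 156*(-45) = -7020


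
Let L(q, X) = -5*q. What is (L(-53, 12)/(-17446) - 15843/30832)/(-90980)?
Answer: 142283729/24468846825280 ≈ 5.8149e-6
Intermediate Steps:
(L(-53, 12)/(-17446) - 15843/30832)/(-90980) = (-5*(-53)/(-17446) - 15843/30832)/(-90980) = (265*(-1/17446) - 15843*1/30832)*(-1/90980) = (-265/17446 - 15843/30832)*(-1/90980) = -142283729/268947536*(-1/90980) = 142283729/24468846825280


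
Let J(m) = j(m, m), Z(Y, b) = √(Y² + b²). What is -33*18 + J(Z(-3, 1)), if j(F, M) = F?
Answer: -594 + √10 ≈ -590.84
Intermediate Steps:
J(m) = m
-33*18 + J(Z(-3, 1)) = -33*18 + √((-3)² + 1²) = -594 + √(9 + 1) = -594 + √10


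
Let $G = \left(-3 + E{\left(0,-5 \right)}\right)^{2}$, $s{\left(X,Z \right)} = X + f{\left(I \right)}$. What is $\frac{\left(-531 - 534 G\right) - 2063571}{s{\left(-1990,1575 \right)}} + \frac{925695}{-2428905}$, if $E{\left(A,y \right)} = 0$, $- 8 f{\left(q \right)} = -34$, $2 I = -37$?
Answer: $\frac{1339558076505}{1286186161} \approx 1041.5$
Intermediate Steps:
$I = - \frac{37}{2}$ ($I = \frac{1}{2} \left(-37\right) = - \frac{37}{2} \approx -18.5$)
$f{\left(q \right)} = \frac{17}{4}$ ($f{\left(q \right)} = \left(- \frac{1}{8}\right) \left(-34\right) = \frac{17}{4}$)
$s{\left(X,Z \right)} = \frac{17}{4} + X$ ($s{\left(X,Z \right)} = X + \frac{17}{4} = \frac{17}{4} + X$)
$G = 9$ ($G = \left(-3 + 0\right)^{2} = \left(-3\right)^{2} = 9$)
$\frac{\left(-531 - 534 G\right) - 2063571}{s{\left(-1990,1575 \right)}} + \frac{925695}{-2428905} = \frac{\left(-531 - 4806\right) - 2063571}{\frac{17}{4} - 1990} + \frac{925695}{-2428905} = \frac{\left(-531 - 4806\right) - 2063571}{- \frac{7943}{4}} + 925695 \left(- \frac{1}{2428905}\right) = \left(-5337 - 2063571\right) \left(- \frac{4}{7943}\right) - \frac{61713}{161927} = \left(-2068908\right) \left(- \frac{4}{7943}\right) - \frac{61713}{161927} = \frac{8275632}{7943} - \frac{61713}{161927} = \frac{1339558076505}{1286186161}$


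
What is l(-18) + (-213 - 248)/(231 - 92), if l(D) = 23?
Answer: 2736/139 ≈ 19.683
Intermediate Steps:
l(-18) + (-213 - 248)/(231 - 92) = 23 + (-213 - 248)/(231 - 92) = 23 - 461/139 = 2736/139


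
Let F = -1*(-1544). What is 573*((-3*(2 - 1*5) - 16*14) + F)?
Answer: 761517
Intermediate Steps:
F = 1544
573*((-3*(2 - 1*5) - 16*14) + F) = 573*((-3*(2 - 1*5) - 16*14) + 1544) = 573*((-3*(2 - 5) - 224) + 1544) = 573*((-3*(-3) - 224) + 1544) = 573*((9 - 224) + 1544) = 573*(-215 + 1544) = 573*1329 = 761517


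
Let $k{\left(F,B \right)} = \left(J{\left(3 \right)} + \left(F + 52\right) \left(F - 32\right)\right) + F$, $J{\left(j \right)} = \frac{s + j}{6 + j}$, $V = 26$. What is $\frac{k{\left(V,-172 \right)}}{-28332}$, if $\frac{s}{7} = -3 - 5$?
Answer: $\frac{4031}{254988} \approx 0.015809$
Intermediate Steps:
$s = -56$ ($s = 7 \left(-3 - 5\right) = 7 \left(-8\right) = -56$)
$J{\left(j \right)} = \frac{-56 + j}{6 + j}$
$k{\left(F,B \right)} = - \frac{53}{9} + F + \left(-32 + F\right) \left(52 + F\right)$ ($k{\left(F,B \right)} = \left(\frac{-56 + 3}{6 + 3} + \left(F + 52\right) \left(F - 32\right)\right) + F = \left(\frac{1}{9} \left(-53\right) + \left(52 + F\right) \left(-32 + F\right)\right) + F = \left(\frac{1}{9} \left(-53\right) + \left(-32 + F\right) \left(52 + F\right)\right) + F = \left(- \frac{53}{9} + \left(-32 + F\right) \left(52 + F\right)\right) + F = - \frac{53}{9} + F + \left(-32 + F\right) \left(52 + F\right)$)
$\frac{k{\left(V,-172 \right)}}{-28332} = \frac{- \frac{15029}{9} + 26^{2} + 21 \cdot 26}{-28332} = \left(- \frac{15029}{9} + 676 + 546\right) \left(- \frac{1}{28332}\right) = \left(- \frac{4031}{9}\right) \left(- \frac{1}{28332}\right) = \frac{4031}{254988}$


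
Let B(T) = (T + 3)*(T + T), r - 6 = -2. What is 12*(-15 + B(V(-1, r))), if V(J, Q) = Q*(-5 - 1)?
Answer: 11916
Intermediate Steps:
r = 4 (r = 6 - 2 = 4)
V(J, Q) = -6*Q (V(J, Q) = Q*(-6) = -6*Q)
B(T) = 2*T*(3 + T) (B(T) = (3 + T)*(2*T) = 2*T*(3 + T))
12*(-15 + B(V(-1, r))) = 12*(-15 + 2*(-6*4)*(3 - 6*4)) = 12*(-15 + 2*(-24)*(3 - 24)) = 12*(-15 + 2*(-24)*(-21)) = 12*(-15 + 1008) = 12*993 = 11916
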